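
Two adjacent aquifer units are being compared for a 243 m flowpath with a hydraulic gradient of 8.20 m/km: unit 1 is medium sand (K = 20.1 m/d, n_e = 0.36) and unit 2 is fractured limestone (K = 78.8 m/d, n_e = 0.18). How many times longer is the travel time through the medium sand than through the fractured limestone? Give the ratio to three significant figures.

7.84

Unit 1 (medium sand): v = 20.1×0.0082/0.36 = 0.4578 m/d, t = 243/0.4578 = 530.8 d
Unit 2 (fractured limestone): v = 78.8×0.0082/0.18 = 3.590 m/d, t = 243/3.590 = 67.69 d
t(medium sand) / t(fractured limestone) = 530.8/67.69 = 7.84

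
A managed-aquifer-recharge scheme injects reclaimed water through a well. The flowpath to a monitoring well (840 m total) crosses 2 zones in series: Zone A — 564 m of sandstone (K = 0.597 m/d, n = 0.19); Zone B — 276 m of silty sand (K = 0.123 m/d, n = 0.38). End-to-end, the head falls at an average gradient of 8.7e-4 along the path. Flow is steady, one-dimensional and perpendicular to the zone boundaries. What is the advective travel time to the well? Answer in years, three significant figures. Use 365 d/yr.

2530 years

Steady 1-D flow in series ⇒ the Darcy flux q is identical in every zone and the zone head losses add (resistances L/K in series).
Σ(L/K) = 564/0.597 + 276/0.123 = 944.7 + 2244 = 3189 d
K_eq = L_total / Σ(L/K) = 840 / 3189 = 0.2634 m/d
q = K_eq · i = 0.2634 × 8.7e-4 = 2.292e-4 m/d (same in every zone)
Zone A: v = q/n = 2.292e-4/0.19 = 0.001206 m/d → t_A = 564/0.001206 = 467600 d
Zone B: v = q/n = 2.292e-4/0.38 = 6.031e-4 m/d → t_B = 276/6.031e-4 = 457600 d
Total t = 467600 + 457600 = 925200 d
   = 925200 / 365 = 2530 yr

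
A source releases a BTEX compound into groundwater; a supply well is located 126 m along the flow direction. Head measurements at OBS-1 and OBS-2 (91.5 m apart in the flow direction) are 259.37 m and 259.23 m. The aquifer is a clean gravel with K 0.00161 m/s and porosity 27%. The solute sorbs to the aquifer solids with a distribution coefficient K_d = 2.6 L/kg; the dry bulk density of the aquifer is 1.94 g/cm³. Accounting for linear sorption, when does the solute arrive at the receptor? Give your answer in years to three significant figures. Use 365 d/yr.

Hydraulic gradient i = (259.37 − 259.23) / 91.5 = 0.14 / 91.5 = 0.001530
K = 0.00161 m/s × 86400 s/d = 139.1 m/d
Darcy flux q = K·i = 139.1 × 0.001530 = 0.2128 m/d
Seepage velocity v = q / n = 0.2128 / 0.27 = 0.7883 m/d
Retardation R = 1 + ρ_b·K_d/n = 1 + 1.94×2.6/0.27 = 19.68
Contaminant velocity v_c = v/R = 0.7883/19.68 = 0.04005 m/d
t = L/v_c = 126/0.04005 = 3146 d
   = 3146/365 = 8.62 yr

8.62 years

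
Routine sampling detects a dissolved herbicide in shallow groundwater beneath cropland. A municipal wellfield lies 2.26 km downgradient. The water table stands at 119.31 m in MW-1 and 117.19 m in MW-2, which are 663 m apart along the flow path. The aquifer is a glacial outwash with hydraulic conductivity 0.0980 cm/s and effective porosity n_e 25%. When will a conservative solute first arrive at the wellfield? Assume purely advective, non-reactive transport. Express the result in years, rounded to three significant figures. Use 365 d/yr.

5.72 years

Hydraulic gradient i = (119.31 − 117.19) / 663 = 2.12 / 663 = 0.003198
K = 0.0980 cm/s × 864 = 84.67 m/d
Darcy flux q = K·i = 84.67 × 0.003198 = 0.2707 m/d
v = Ki/n = 84.67·0.003198/0.25 = 1.083 m/d
L = 2.26 km = 2260 m
t = L / v = 2260 / 1.083 = 2087 d
   = 2087 / 365 = 5.72 yr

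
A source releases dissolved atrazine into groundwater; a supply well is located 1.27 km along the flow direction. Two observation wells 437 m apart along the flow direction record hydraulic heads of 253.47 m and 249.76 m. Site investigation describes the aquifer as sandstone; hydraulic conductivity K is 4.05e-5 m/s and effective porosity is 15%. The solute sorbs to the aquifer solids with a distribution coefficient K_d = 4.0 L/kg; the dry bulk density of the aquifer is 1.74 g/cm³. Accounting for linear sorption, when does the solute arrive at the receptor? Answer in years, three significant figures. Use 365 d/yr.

Hydraulic gradient i = (253.47 − 249.76) / 437 = 3.71 / 437 = 0.008490
K = 4.05e-5 m/s × 86400 s/d = 3.499 m/d
Darcy flux q = K·i = 3.499 × 0.008490 = 0.02971 m/d
Seepage velocity v = q / n = 0.02971 / 0.15 = 0.1980 m/d
Retardation R = 1 + ρ_b·K_d/n = 1 + 1.74×4.0/0.15 = 47.40
Contaminant velocity v_c = v/R = 0.1980/47.40 = 0.004178 m/d
L = 1.27 km = 1270 m
t = L/v_c = 1270/0.004178 = 304000 d
   = 304000/365 = 833 yr

833 years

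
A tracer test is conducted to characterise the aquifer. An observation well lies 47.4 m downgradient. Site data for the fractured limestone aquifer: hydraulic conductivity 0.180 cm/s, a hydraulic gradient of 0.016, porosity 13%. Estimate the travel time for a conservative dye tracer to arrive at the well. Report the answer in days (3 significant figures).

K = 0.180 cm/s × 864 = 155.5 m/d
Darcy flux q = K·i = 155.5 × 0.016 = 2.488 m/d
Seepage velocity v = q / n = 2.488 / 0.13 = 19.14 m/d
t = L / v = 47.4 / 19.14 = 2.476 d

2.48 days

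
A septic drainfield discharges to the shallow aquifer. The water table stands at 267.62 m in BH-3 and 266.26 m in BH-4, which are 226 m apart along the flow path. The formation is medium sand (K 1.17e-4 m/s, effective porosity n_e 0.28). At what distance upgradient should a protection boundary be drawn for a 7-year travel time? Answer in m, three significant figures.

555 m

Hydraulic gradient i = (267.62 − 266.26) / 226 = 1.36 / 226 = 0.006018
K = 1.17e-4 m/s × 86400 s/d = 10.11 m/d
Specific discharge q = 10.11 × 0.006018 = 0.06083 m/d
v = Ki/n = 10.11·0.006018/0.28 = 0.2173 m/d
T = 7 yr × 365 = 2555 d
L = v × T = 0.2173 × 2555 = 555.1 m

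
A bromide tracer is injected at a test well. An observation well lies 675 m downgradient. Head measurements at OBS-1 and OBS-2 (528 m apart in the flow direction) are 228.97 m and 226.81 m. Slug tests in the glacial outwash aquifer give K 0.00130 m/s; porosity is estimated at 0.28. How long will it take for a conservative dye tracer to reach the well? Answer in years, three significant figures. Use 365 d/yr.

Hydraulic gradient i = (228.97 − 226.81) / 528 = 2.16 / 528 = 0.004091
K = 0.00130 m/s × 86400 s/d = 112.3 m/d
Specific discharge q = 112.3 × 0.004091 = 0.4595 m/d
v_s = q/n_e = 0.4595/0.28 = 1.641 m/d
t = L / v = 675 / 1.641 = 411.3 d
   = 411.3 / 365 = 1.13 yr

1.13 years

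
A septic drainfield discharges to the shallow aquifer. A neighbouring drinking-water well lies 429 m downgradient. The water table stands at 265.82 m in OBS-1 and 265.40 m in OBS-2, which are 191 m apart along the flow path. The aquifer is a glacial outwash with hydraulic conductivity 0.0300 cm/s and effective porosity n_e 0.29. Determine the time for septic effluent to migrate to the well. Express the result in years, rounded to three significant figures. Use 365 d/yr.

Hydraulic gradient i = (265.82 − 265.40) / 191 = 0.42 / 191 = 0.002199
K = 0.0300 cm/s × 864 = 25.92 m/d
Darcy flux q = K·i = 25.92 × 0.002199 = 0.05700 m/d
v = Ki/n = 25.92·0.002199/0.29 = 0.1965 m/d
t = L / v = 429 / 0.1965 = 2183 d
   = 2183 / 365 = 5.98 yr

5.98 years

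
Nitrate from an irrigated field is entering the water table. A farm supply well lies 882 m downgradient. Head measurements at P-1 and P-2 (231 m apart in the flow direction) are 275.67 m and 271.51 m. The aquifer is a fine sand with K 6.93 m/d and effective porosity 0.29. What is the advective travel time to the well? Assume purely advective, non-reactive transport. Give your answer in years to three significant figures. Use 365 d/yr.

5.62 years

Hydraulic gradient i = (275.67 − 271.51) / 231 = 4.16 / 231 = 0.01801
Darcy flux q = K·i = 6.93 × 0.01801 = 0.1248 m/d
Average linear velocity = 0.1248 / 0.29 = 0.4303 m/d
t = L / v = 882 / 0.4303 = 2050 d
   = 2050 / 365 = 5.62 yr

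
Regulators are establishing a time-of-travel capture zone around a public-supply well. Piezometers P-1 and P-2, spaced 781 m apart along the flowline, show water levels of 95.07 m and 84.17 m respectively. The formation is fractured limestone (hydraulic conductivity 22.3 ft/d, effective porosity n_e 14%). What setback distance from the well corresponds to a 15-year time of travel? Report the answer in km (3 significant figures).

3.71 km

Hydraulic gradient i = (95.07 − 84.17) / 781 = 10.90 / 781 = 0.01396
K = 22.3 ft/d × 0.3048 = 6.797 m/d
Darcy flux q = K·i = 6.797 × 0.01396 = 0.09486 m/d
v_s = q/n_e = 0.09486/0.14 = 0.6776 m/d
T = 15 yr × 365 = 5475 d
L = v × T = 0.6776 × 5475 = 3710 m
   = 3.71 km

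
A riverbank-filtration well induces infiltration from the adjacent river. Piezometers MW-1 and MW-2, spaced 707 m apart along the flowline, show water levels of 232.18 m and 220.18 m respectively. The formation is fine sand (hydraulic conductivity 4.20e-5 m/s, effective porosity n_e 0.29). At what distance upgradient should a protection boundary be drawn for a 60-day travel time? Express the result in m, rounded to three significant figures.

12.7 m

Hydraulic gradient i = (232.18 − 220.18) / 707 = 12.00 / 707 = 0.01697
K = 4.20e-5 m/s × 86400 s/d = 3.629 m/d
Darcy flux q = K·i = 3.629 × 0.01697 = 0.06159 m/d
v_s = q/n_e = 0.06159/0.29 = 0.2124 m/d
L = v × T = 0.2124 × 60 = 12.74 m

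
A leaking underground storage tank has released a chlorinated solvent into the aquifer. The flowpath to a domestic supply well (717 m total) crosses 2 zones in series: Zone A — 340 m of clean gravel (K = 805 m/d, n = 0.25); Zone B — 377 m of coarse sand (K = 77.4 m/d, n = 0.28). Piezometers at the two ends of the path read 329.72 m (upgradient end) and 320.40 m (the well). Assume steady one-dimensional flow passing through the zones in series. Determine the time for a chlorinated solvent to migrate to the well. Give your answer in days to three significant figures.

Total head drop ΔH = 329.72 − 320.40 = 9.32 m
Continuity: the same q passes through each zone, so ΔH = q·Σ(L_j/K_j) — the zones act as resistances in series.
Σ(L/K) = 340/805 + 377/77.4 = 0.4224 + 4.871 = 5.293 d
q = ΔH / Σ(L/K) = 9.32 / 5.293 = 1.761 m/d (same in every zone)
Zone A: v = q/n = 1.761/0.25 = 7.043 m/d → t_A = 340/7.043 = 48.27 d
Zone B: v = q/n = 1.761/0.28 = 6.288 m/d → t_B = 377/6.288 = 59.95 d
Total t = 48.27 + 59.95 = 108.2 d

108 days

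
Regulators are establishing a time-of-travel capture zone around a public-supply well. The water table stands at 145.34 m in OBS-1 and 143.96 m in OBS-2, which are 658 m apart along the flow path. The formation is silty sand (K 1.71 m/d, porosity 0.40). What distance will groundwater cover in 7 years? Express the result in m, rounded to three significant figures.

22.9 m

Hydraulic gradient i = (145.34 − 143.96) / 658 = 1.38 / 658 = 0.002097
Darcy flux q = K·i = 1.71 × 0.002097 = 0.003586 m/d
v = Ki/n = 1.71·0.002097/0.40 = 0.008966 m/d
T = 7 yr × 365 = 2555 d
L = v × T = 0.008966 × 2555 = 22.91 m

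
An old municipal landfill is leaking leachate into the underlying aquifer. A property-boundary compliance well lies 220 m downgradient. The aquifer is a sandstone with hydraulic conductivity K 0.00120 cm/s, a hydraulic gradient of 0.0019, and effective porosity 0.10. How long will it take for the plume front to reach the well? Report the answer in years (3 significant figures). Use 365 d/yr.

K = 0.00120 cm/s × 864 = 1.037 m/d
Specific discharge q = 1.037 × 0.0019 = 0.001970 m/d
v = Ki/n = 1.037·0.0019/0.10 = 0.01970 m/d
t = L / v = 220 / 0.01970 = 11170 d
   = 11170 / 365 = 30.6 yr

30.6 years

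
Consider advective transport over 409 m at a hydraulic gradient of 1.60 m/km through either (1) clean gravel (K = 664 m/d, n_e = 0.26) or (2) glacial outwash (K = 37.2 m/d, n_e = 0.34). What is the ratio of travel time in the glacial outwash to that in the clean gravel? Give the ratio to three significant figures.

Unit 1 (clean gravel): v = 664×0.0016/0.26 = 4.086 m/d, t = 409/4.086 = 100.1 d
Unit 2 (glacial outwash): v = 37.2×0.0016/0.34 = 0.1751 m/d, t = 409/0.1751 = 2336 d
t(glacial outwash) / t(clean gravel) = 2336/100.1 = 23.3

23.3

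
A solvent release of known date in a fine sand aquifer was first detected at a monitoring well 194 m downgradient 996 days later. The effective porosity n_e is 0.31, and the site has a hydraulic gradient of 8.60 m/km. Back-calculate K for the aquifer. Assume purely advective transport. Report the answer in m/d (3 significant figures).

v = L / t = 194 / 996 = 0.1948 m/d
K = v · n / i = 0.1948 × 0.31 / 0.0086 = 7.02 m/d

7.02 m/d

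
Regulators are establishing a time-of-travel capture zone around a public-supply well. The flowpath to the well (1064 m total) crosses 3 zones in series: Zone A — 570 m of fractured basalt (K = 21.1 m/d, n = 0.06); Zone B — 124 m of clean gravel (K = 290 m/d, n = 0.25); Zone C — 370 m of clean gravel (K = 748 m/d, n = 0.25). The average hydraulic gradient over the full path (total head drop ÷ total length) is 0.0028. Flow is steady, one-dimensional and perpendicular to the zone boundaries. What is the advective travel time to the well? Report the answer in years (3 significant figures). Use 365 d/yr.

For zones in series the flux q is common to all zones; the equivalent conductivity is the harmonic (thickness-weighted) mean, K_eq = L_total / Σ(L_j/K_j).
Σ(L/K) = 570/21.1 + 124/290 + 370/748 = 27.01 + 0.4276 + 0.4947 = 27.94 d
K_eq = L_total / Σ(L/K) = 1064 / 27.94 = 38.09 m/d
q = K_eq · i = 38.09 × 0.0028 = 0.1066 m/d (same in every zone)
Zone A: v = q/n = 0.1066/0.06 = 1.777 m/d → t_A = 570/1.777 = 320.7 d
Zone B: v = q/n = 0.1066/0.25 = 0.4266 m/d → t_B = 124/0.4266 = 290.7 d
Zone C: v = q/n = 0.1066/0.25 = 0.4266 m/d → t_C = 370/0.4266 = 867.4 d
Total t = 320.7 + 290.7 + 867.4 = 1479 d
   = 1479 / 365 = 4.05 yr

4.05 years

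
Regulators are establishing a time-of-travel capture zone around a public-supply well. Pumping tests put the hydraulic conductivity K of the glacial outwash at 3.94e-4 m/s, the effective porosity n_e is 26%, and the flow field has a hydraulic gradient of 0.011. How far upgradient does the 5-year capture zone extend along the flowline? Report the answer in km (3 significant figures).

2.63 km

K = 3.94e-4 m/s × 86400 s/d = 34.04 m/d
Darcy flux q = K·i = 34.04 × 0.011 = 0.3745 m/d
v = Ki/n = 34.04·0.011/0.26 = 1.440 m/d
T = 5 yr × 365 = 1825 d
L = v × T = 1.440 × 1825 = 2628 m
   = 2.63 km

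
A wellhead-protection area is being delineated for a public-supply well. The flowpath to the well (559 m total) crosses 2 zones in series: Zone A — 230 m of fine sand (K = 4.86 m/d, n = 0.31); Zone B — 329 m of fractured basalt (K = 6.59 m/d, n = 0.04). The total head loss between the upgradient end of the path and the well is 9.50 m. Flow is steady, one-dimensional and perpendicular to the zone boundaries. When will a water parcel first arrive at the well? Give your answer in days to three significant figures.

Continuity: the same q passes through each zone, so ΔH = q·Σ(L_j/K_j) — the zones act as resistances in series.
Σ(L/K) = 230/4.86 + 329/6.59 = 47.33 + 49.92 = 97.25 d
q = ΔH / Σ(L/K) = 9.50 / 97.25 = 0.09769 m/d (same in every zone)
Zone A: v = q/n = 0.09769/0.31 = 0.3151 m/d → t_A = 230/0.3151 = 729.9 d
Zone B: v = q/n = 0.09769/0.04 = 2.442 m/d → t_B = 329/2.442 = 134.7 d
Total t = 729.9 + 134.7 = 864.6 d

865 days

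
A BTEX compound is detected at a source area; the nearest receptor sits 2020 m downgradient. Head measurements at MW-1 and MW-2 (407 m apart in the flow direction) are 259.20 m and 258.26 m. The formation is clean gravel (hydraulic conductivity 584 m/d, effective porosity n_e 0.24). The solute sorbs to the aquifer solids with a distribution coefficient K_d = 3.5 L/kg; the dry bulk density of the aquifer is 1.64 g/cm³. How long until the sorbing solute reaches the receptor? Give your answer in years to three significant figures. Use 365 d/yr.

Hydraulic gradient i = (259.20 − 258.26) / 407 = 0.94 / 407 = 0.002310
Specific discharge q = 584 × 0.002310 = 1.349 m/d
Average linear velocity = 1.349 / 0.24 = 5.620 m/d
Retardation R = 1 + ρ_b·K_d/n = 1 + 1.64×3.5/0.24 = 24.92
Contaminant velocity v_c = v/R = 5.620/24.92 = 0.2256 m/d
t = L/v_c = 2020/0.2256 = 8956 d
   = 8956/365 = 24.5 yr

24.5 years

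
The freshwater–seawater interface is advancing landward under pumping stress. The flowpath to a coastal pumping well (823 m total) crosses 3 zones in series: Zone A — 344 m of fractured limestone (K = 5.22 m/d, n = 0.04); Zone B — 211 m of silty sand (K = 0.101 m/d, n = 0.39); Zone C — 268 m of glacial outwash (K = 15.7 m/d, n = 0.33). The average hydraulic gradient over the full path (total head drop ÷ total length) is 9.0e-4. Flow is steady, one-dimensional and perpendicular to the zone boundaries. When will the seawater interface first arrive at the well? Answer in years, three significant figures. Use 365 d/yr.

Steady 1-D flow in series ⇒ the Darcy flux q is identical in every zone and the zone head losses add (resistances L/K in series).
Σ(L/K) = 344/5.22 + 211/0.101 + 268/15.7 = 65.90 + 2089 + 17.07 = 2172 d
K_eq = L_total / Σ(L/K) = 823 / 2172 = 0.3789 m/d
q = K_eq · i = 0.3789 × 9.0e-4 = 3.410e-4 m/d (same in every zone)
Zone A: v = q/n = 3.410e-4/0.04 = 0.008525 m/d → t_A = 344/0.008525 = 40350 d
Zone B: v = q/n = 3.410e-4/0.39 = 8.744e-4 m/d → t_B = 211/8.744e-4 = 241300 d
Zone C: v = q/n = 3.410e-4/0.33 = 0.001033 m/d → t_C = 268/0.001033 = 259300 d
Total t = 40350 + 241300 + 259300 = 541000 d
   = 541000 / 365 = 1480 yr

1480 years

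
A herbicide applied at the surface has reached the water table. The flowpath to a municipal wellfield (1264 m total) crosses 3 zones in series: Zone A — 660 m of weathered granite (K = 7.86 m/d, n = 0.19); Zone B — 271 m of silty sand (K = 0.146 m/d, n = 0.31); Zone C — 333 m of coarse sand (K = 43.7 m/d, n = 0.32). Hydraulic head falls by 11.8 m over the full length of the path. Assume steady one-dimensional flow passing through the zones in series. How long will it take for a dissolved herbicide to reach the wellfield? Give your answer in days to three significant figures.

52200 days

Continuity: the same q passes through each zone, so ΔH = q·Σ(L_j/K_j) — the zones act as resistances in series.
Σ(L/K) = 660/7.86 + 271/0.146 + 333/43.7 = 83.97 + 1856 + 7.620 = 1948 d
q = ΔH / Σ(L/K) = 11.8 / 1948 = 0.006058 m/d (same in every zone)
Zone A: v = q/n = 0.006058/0.19 = 0.03189 m/d → t_A = 660/0.03189 = 20700 d
Zone B: v = q/n = 0.006058/0.31 = 0.01954 m/d → t_B = 271/0.01954 = 13870 d
Zone C: v = q/n = 0.006058/0.32 = 0.01893 m/d → t_C = 333/0.01893 = 17590 d
Total t = 20700 + 13870 + 17590 = 52160 d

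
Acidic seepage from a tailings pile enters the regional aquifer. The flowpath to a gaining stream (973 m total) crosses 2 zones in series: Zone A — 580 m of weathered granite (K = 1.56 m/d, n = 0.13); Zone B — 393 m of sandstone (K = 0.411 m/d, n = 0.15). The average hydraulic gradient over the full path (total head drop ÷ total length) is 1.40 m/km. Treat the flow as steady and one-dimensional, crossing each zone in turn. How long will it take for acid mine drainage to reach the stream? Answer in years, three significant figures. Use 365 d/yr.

For zones in series the flux q is common to all zones; the equivalent conductivity is the harmonic (thickness-weighted) mean, K_eq = L_total / Σ(L_j/K_j).
Σ(L/K) = 580/1.56 + 393/0.411 = 371.8 + 956.2 = 1328 d
K_eq = L_total / Σ(L/K) = 973 / 1328 = 0.7327 m/d
q = K_eq · i = 0.7327 × 0.0014 = 0.001026 m/d (same in every zone)
Zone A: v = q/n = 0.001026/0.13 = 0.007890 m/d → t_A = 580/0.007890 = 73510 d
Zone B: v = q/n = 0.001026/0.15 = 0.006838 m/d → t_B = 393/0.006838 = 57470 d
Total t = 73510 + 57470 = 131000 d
   = 131000 / 365 = 359 yr

359 years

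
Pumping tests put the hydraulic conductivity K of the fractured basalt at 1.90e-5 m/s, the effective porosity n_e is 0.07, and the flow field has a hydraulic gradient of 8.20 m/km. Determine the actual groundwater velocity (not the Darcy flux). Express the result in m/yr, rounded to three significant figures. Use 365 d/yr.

70.2 m/yr

K = 1.90e-5 m/s × 86400 s/d = 1.642 m/d
q = Ki = 1.642 × 0.0082 = 0.01346 m/d
Average linear velocity = 0.01346 / 0.07 = 0.1923 m/d
   = 0.1923 × 365 = 70.2 m/yr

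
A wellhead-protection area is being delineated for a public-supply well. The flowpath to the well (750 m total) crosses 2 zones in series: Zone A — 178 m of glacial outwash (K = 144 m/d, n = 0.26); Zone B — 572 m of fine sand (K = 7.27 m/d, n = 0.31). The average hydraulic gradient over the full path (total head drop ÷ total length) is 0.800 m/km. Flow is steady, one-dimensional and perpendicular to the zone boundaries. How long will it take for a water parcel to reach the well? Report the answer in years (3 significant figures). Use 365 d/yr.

81.6 years

Continuity: the same q passes through each zone, so ΔH = q·Σ(L_j/K_j) — the zones act as resistances in series.
Σ(L/K) = 178/144 + 572/7.27 = 1.236 + 78.68 = 79.92 d
K_eq = L_total / Σ(L/K) = 750 / 79.92 = 9.385 m/d
q = K_eq · i = 9.385 × 8.0e-4 = 0.007508 m/d (same in every zone)
Zone A: v = q/n = 0.007508/0.26 = 0.02888 m/d → t_A = 178/0.02888 = 6164 d
Zone B: v = q/n = 0.007508/0.31 = 0.02422 m/d → t_B = 572/0.02422 = 23620 d
Total t = 6164 + 23620 = 29780 d
   = 29780 / 365 = 81.6 yr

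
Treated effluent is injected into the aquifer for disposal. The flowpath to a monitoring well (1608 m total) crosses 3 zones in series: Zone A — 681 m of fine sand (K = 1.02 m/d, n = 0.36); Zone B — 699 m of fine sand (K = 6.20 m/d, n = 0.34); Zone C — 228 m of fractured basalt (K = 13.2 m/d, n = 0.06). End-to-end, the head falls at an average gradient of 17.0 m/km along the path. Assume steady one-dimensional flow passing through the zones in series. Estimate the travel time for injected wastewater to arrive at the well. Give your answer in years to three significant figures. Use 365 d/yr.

39.7 years

For zones in series the flux q is common to all zones; the equivalent conductivity is the harmonic (thickness-weighted) mean, K_eq = L_total / Σ(L_j/K_j).
Σ(L/K) = 681/1.02 + 699/6.20 + 228/13.2 = 667.6 + 112.7 + 17.27 = 797.7 d
K_eq = L_total / Σ(L/K) = 1608 / 797.7 = 2.016 m/d
q = K_eq · i = 2.016 × 0.017 = 0.03427 m/d (same in every zone)
Zone A: v = q/n = 0.03427/0.36 = 0.09519 m/d → t_A = 681/0.09519 = 7154 d
Zone B: v = q/n = 0.03427/0.34 = 0.1008 m/d → t_B = 699/0.1008 = 6935 d
Zone C: v = q/n = 0.03427/0.06 = 0.5712 m/d → t_C = 228/0.5712 = 399.2 d
Total t = 7154 + 6935 + 399.2 = 14490 d
   = 14490 / 365 = 39.7 yr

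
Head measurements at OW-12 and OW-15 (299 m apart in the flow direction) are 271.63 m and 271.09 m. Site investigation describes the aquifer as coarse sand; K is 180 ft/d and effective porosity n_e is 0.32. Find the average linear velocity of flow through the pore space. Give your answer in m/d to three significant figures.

0.310 m/d

Hydraulic gradient i = (271.63 − 271.09) / 299 = 0.54 / 299 = 0.001806
K = 180 ft/d × 0.3048 = 54.86 m/d
Darcy flux q = K·i = 54.86 × 0.001806 = 0.09909 m/d
v_s = q/n_e = 0.09909/0.32 = 0.3096 m/d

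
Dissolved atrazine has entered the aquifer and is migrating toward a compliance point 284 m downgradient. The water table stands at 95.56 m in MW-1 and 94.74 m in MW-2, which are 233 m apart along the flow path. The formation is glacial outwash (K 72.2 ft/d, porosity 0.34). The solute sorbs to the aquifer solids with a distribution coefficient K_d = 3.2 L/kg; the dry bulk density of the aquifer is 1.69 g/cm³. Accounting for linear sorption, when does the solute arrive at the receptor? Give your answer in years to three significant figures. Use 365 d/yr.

57.7 years

Hydraulic gradient i = (95.56 − 94.74) / 233 = 0.82 / 233 = 0.003519
K = 72.2 ft/d × 0.3048 = 22.01 m/d
Darcy flux q = K·i = 22.01 × 0.003519 = 0.07745 m/d
v_s = q/n_e = 0.07745/0.34 = 0.2278 m/d
Retardation R = 1 + ρ_b·K_d/n = 1 + 1.69×3.2/0.34 = 16.91
Contaminant velocity v_c = v/R = 0.2278/16.91 = 0.01347 m/d
t = L/v_c = 284/0.01347 = 21080 d
   = 21080/365 = 57.7 yr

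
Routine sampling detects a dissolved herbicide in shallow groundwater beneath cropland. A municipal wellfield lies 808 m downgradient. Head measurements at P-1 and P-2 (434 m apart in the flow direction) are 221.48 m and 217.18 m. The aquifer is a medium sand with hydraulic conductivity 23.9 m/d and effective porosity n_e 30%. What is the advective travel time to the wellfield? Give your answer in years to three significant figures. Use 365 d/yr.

Hydraulic gradient i = (221.48 − 217.18) / 434 = 4.30 / 434 = 0.009908
Specific discharge q = 23.9 × 0.009908 = 0.2368 m/d
v = Ki/n = 23.9·0.009908/0.30 = 0.7893 m/d
t = L / v = 808 / 0.7893 = 1024 d
   = 1024 / 365 = 2.80 yr

2.80 years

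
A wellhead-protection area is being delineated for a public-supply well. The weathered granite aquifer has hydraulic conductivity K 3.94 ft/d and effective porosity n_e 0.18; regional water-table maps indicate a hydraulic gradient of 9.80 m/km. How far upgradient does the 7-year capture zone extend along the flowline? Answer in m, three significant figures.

K = 3.94 ft/d × 0.3048 = 1.201 m/d
q = Ki = 1.201 × 0.0098 = 0.01177 m/d
v_s = q/n_e = 0.01177/0.18 = 0.06538 m/d
T = 7 yr × 365 = 2555 d
L = v × T = 0.06538 × 2555 = 167.1 m

167 m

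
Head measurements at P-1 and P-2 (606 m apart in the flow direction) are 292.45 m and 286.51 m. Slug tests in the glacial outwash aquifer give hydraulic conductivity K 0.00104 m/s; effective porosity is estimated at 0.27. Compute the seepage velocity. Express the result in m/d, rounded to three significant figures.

Hydraulic gradient i = (292.45 − 286.51) / 606 = 5.94 / 606 = 0.009802
K = 0.00104 m/s × 86400 s/d = 89.86 m/d
Specific discharge q = 89.86 × 0.009802 = 0.8808 m/d
Average linear velocity = 0.8808 / 0.27 = 3.262 m/d

3.26 m/d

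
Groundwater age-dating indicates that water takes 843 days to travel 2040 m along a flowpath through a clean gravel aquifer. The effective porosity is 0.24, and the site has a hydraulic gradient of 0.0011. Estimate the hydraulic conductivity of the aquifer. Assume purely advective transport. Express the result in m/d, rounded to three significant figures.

528 m/d

v = L / t = 2040 / 843 = 2.420 m/d
K = v · n / i = 2.420 × 0.24 / 0.0011 = 528 m/d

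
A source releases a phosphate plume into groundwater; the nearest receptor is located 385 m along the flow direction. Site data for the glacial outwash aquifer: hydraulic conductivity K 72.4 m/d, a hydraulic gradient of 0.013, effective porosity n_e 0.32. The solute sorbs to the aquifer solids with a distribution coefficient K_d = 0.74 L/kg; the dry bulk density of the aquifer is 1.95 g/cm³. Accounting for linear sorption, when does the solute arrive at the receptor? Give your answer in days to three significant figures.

Specific discharge q = 72.4 × 0.013 = 0.9412 m/d
Seepage velocity v = q / n = 0.9412 / 0.32 = 2.941 m/d
Retardation R = 1 + ρ_b·K_d/n = 1 + 1.95×0.74/0.32 = 5.509
Contaminant velocity v_c = v/R = 2.941/5.509 = 0.5339 m/d
t = L/v_c = 385/0.5339 = 721.2 d

721 days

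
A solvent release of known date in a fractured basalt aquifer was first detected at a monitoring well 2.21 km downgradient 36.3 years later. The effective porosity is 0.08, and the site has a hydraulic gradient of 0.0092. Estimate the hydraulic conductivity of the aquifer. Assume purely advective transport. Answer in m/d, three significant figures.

1.45 m/d

t = 36.3 years = 13250 d
L = 2.21 km = 2210 m
v = L / t = 2210 / 13250 = 0.1668 m/d
K = v · n / i = 0.1668 × 0.08 / 0.0092 = 1.45 m/d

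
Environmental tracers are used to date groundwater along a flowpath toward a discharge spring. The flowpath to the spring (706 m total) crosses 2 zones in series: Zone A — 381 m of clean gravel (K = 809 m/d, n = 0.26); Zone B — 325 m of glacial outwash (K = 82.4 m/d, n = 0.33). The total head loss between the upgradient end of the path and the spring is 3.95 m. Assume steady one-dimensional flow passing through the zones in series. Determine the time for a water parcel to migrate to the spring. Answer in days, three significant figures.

Continuity: the same q passes through each zone, so ΔH = q·Σ(L_j/K_j) — the zones act as resistances in series.
Σ(L/K) = 381/809 + 325/82.4 = 0.4710 + 3.944 = 4.415 d
q = ΔH / Σ(L/K) = 3.95 / 4.415 = 0.8947 m/d (same in every zone)
Zone A: v = q/n = 0.8947/0.26 = 3.441 m/d → t_A = 381/3.441 = 110.7 d
Zone B: v = q/n = 0.8947/0.33 = 2.711 m/d → t_B = 325/2.711 = 119.9 d
Total t = 110.7 + 119.9 = 230.6 d

231 days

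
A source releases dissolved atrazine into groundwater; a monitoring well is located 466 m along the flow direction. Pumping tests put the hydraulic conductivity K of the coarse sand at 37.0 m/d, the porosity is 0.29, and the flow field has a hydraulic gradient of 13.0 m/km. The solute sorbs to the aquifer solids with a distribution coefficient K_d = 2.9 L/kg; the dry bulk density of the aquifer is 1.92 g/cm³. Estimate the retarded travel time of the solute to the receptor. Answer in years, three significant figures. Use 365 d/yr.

Specific discharge q = 37.0 × 0.013 = 0.4810 m/d
Average linear velocity = 0.4810 / 0.29 = 1.659 m/d
Retardation R = 1 + ρ_b·K_d/n = 1 + 1.92×2.9/0.29 = 20.20
Contaminant velocity v_c = v/R = 1.659/20.20 = 0.08211 m/d
t = L/v_c = 466/0.08211 = 5675 d
   = 5675/365 = 15.5 yr

15.5 years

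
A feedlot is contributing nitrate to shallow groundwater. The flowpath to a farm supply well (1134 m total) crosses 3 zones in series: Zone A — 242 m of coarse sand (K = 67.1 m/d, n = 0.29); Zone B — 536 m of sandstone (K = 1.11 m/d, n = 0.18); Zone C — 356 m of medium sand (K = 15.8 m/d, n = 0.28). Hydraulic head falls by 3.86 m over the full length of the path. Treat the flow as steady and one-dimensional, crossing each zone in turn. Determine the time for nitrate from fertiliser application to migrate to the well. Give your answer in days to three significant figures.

Steady 1-D flow in series ⇒ the Darcy flux q is identical in every zone and the zone head losses add (resistances L/K in series).
Σ(L/K) = 242/67.1 + 536/1.11 + 356/15.8 = 3.607 + 482.9 + 22.53 = 509.0 d
q = ΔH / Σ(L/K) = 3.86 / 509.0 = 0.007583 m/d (same in every zone)
Zone A: v = q/n = 0.007583/0.29 = 0.02615 m/d → t_A = 242/0.02615 = 9255 d
Zone B: v = q/n = 0.007583/0.18 = 0.04213 m/d → t_B = 536/0.04213 = 12720 d
Zone C: v = q/n = 0.007583/0.28 = 0.02708 m/d → t_C = 356/0.02708 = 13140 d
Total t = 9255 + 12720 + 13140 = 35120 d

35100 days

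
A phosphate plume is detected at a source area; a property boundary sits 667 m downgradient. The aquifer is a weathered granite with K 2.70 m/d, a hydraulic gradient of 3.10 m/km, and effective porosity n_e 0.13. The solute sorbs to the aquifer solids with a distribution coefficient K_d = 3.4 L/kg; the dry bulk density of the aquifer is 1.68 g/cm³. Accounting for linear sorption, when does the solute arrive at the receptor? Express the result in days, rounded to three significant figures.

466000 days

Darcy flux q = K·i = 2.70 × 0.0031 = 0.008370 m/d
Average linear velocity = 0.008370 / 0.13 = 0.06438 m/d
Retardation R = 1 + ρ_b·K_d/n = 1 + 1.68×3.4/0.13 = 44.94
Contaminant velocity v_c = v/R = 0.06438/44.94 = 0.001433 m/d
t = L/v_c = 667/0.001433 = 465500 d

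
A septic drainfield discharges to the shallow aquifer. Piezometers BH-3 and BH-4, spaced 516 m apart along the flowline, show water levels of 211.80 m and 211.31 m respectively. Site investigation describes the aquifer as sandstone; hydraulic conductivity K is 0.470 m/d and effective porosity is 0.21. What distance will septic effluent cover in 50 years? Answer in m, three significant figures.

Hydraulic gradient i = (211.80 − 211.31) / 516 = 0.49 / 516 = 9.496e-4
Specific discharge q = 0.470 × 9.496e-4 = 4.463e-4 m/d
v_s = q/n_e = 4.463e-4/0.21 = 0.002125 m/d
T = 50 yr × 365 = 18250 d
L = v × T = 0.002125 × 18250 = 38.79 m

38.8 m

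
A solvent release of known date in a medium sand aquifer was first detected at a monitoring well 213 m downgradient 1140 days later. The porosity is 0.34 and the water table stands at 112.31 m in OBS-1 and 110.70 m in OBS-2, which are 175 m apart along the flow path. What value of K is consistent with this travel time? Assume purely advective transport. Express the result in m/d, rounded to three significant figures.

Hydraulic gradient i = (112.31 − 110.70) / 175 = 1.61 / 175 = 0.009200
v = L / t = 213 / 1140 = 0.1868 m/d
K = v · n / i = 0.1868 × 0.34 / 0.009200 = 6.91 m/d

6.91 m/d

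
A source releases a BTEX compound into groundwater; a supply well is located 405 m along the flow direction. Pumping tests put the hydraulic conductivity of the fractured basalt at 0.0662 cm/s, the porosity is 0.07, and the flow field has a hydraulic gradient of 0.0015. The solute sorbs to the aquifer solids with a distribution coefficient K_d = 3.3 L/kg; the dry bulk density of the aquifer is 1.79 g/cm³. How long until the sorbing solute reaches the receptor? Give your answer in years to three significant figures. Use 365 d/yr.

77.3 years

K = 0.0662 cm/s × 864 = 57.20 m/d
Darcy flux q = K·i = 57.20 × 0.0015 = 0.08580 m/d
Seepage velocity v = q / n = 0.08580 / 0.07 = 1.226 m/d
Retardation R = 1 + ρ_b·K_d/n = 1 + 1.79×3.3/0.07 = 85.39
Contaminant velocity v_c = v/R = 1.226/85.39 = 0.01435 m/d
t = L/v_c = 405/0.01435 = 28210 d
   = 28210/365 = 77.3 yr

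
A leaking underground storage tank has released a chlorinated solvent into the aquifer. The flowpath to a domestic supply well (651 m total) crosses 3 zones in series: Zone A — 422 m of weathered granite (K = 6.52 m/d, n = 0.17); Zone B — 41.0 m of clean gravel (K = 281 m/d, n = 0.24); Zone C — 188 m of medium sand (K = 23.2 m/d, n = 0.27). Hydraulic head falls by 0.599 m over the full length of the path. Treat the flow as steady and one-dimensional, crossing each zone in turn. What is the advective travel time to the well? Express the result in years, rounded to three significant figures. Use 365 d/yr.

44.2 years

Continuity: the same q passes through each zone, so ΔH = q·Σ(L_j/K_j) — the zones act as resistances in series.
Σ(L/K) = 422/6.52 + 41.0/281 + 188/23.2 = 64.72 + 0.1459 + 8.103 = 72.97 d
q = ΔH / Σ(L/K) = 0.599 / 72.97 = 0.008208 m/d (same in every zone)
Zone A: v = q/n = 0.008208/0.17 = 0.04829 m/d → t_A = 422/0.04829 = 8740 d
Zone B: v = q/n = 0.008208/0.24 = 0.03420 m/d → t_B = 41.0/0.03420 = 1199 d
Zone C: v = q/n = 0.008208/0.27 = 0.03040 m/d → t_C = 188/0.03040 = 6184 d
Total t = 8740 + 1199 + 6184 = 16120 d
   = 16120 / 365 = 44.2 yr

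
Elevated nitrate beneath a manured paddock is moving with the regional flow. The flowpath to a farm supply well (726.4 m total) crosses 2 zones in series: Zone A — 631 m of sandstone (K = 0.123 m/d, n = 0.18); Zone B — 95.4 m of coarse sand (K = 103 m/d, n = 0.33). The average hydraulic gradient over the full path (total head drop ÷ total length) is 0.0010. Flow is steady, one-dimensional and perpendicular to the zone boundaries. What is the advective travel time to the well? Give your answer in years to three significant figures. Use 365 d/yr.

Continuity: the same q passes through each zone, so ΔH = q·Σ(L_j/K_j) — the zones act as resistances in series.
Σ(L/K) = 631/0.123 + 95.4/103 = 5130 + 0.9262 = 5131 d
K_eq = L_total / Σ(L/K) = 726.4 / 5131 = 0.1416 m/d
q = K_eq · i = 0.1416 × 0.0010 = 1.416e-4 m/d (same in every zone)
Zone A: v = q/n = 1.416e-4/0.18 = 7.865e-4 m/d → t_A = 631/7.865e-4 = 802300 d
Zone B: v = q/n = 1.416e-4/0.33 = 4.290e-4 m/d → t_B = 95.4/4.290e-4 = 222400 d
Total t = 802300 + 222400 = 1.025e6 d
   = 1.025e6 / 365 = 2810 yr

2810 years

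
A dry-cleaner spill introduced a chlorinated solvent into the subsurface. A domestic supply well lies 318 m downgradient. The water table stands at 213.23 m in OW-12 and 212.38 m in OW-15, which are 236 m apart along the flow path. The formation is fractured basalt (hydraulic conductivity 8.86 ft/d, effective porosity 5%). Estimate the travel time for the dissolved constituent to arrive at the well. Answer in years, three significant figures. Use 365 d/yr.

Hydraulic gradient i = (213.23 − 212.38) / 236 = 0.85 / 236 = 0.003602
K = 8.86 ft/d × 0.3048 = 2.701 m/d
Darcy flux q = K·i = 2.701 × 0.003602 = 0.009726 m/d
Seepage velocity v = q / n = 0.009726 / 0.05 = 0.1945 m/d
t = L / v = 318 / 0.1945 = 1635 d
   = 1635 / 365 = 4.48 yr

4.48 years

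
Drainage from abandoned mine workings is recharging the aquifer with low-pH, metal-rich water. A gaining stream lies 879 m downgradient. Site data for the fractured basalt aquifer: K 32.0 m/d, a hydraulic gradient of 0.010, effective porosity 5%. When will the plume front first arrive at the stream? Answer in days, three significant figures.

Darcy flux q = K·i = 32.0 × 0.010 = 0.3200 m/d
Average linear velocity = 0.3200 / 0.05 = 6.400 m/d
t = L / v = 879 / 6.400 = 137.3 d

137 days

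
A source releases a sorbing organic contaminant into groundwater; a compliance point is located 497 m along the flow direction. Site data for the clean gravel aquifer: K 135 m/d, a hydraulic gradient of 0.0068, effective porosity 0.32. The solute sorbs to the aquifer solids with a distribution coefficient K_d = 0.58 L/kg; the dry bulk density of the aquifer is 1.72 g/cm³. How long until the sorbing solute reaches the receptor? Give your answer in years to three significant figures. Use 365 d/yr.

Darcy flux q = K·i = 135 × 0.0068 = 0.9180 m/d
v = Ki/n = 135·0.0068/0.32 = 2.869 m/d
Retardation R = 1 + ρ_b·K_d/n = 1 + 1.72×0.58/0.32 = 4.118
Contaminant velocity v_c = v/R = 2.869/4.118 = 0.6967 m/d
t = L/v_c = 497/0.6967 = 713.3 d
   = 713.3/365 = 1.95 yr

1.95 years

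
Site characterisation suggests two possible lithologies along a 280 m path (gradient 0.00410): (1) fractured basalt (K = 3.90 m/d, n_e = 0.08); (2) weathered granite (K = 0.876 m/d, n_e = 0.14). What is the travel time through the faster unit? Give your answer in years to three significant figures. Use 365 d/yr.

Unit 1 (fractured basalt): v = 3.90×0.0041/0.08 = 0.1999 m/d, t = 280/0.1999 = 1401 d
Unit 2 (weathered granite): v = 0.876×0.0041/0.14 = 0.02565 m/d, t = 280/0.02565 = 10910 d
Faster: 1401 d / 365 = 3.84 yr

3.84 years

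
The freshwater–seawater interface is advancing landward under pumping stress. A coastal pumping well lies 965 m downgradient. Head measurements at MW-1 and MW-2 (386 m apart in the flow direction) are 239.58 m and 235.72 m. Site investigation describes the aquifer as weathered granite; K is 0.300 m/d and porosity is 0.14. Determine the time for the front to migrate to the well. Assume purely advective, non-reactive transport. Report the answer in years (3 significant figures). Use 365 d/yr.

Hydraulic gradient i = (239.58 − 235.72) / 386 = 3.86 / 386 = 0.01000
Specific discharge q = 0.300 × 0.01000 = 0.003000 m/d
Average linear velocity = 0.003000 / 0.14 = 0.02143 m/d
t = L / v = 965 / 0.02143 = 45030 d
   = 45030 / 365 = 123 yr

123 years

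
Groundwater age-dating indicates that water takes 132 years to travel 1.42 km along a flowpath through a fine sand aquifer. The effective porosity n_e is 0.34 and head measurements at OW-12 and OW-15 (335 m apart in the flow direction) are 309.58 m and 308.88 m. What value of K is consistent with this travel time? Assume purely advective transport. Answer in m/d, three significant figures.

Hydraulic gradient i = (309.58 − 308.88) / 335 = 0.70 / 335 = 0.002090
t = 132 years = 48180 d
L = 1.42 km = 1420 m
v = L / t = 1420 / 48180 = 0.02947 m/d
K = v · n / i = 0.02947 × 0.34 / 0.002090 = 4.80 m/d

4.80 m/d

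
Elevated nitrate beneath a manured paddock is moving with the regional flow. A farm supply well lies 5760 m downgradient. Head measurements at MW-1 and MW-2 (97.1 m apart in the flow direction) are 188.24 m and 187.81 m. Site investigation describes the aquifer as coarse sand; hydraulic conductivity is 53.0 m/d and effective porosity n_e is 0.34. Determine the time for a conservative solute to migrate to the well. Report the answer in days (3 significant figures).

Hydraulic gradient i = (188.24 − 187.81) / 97.1 = 0.43 / 97.1 = 0.004428
Darcy flux q = K·i = 53.0 × 0.004428 = 0.2347 m/d
v = Ki/n = 53.0·0.004428/0.34 = 0.6903 m/d
t = L / v = 5760 / 0.6903 = 8344 d

8340 days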